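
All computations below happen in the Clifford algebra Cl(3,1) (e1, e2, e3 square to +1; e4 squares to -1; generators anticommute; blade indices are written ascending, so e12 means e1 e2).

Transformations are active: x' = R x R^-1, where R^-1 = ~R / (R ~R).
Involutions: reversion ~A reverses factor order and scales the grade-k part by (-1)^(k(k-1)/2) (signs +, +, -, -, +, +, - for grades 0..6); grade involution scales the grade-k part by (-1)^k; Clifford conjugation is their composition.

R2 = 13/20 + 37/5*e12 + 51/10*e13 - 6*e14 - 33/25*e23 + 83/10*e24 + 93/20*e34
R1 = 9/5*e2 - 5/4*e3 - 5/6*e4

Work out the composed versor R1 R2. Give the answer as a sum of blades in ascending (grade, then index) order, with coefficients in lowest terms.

Distribute over the terms of R1 (each basis-blade product reordered to ascending indices, repeated generators contracted through their squares):
(9/5*e2) R2 = -333/25*e1 + 117/100*e2 - 297/125*e3 + 747/50*e4 - 459/50*e123 + 54/5*e124 + 837/100*e234
(-5/4*e3) R2 = 51/8*e1 - 33/20*e2 - 13/16*e3 - 93/16*e4 - 37/4*e123 - 15/2*e134 + 83/8*e234
(-5/6*e4) R2 = 5*e1 - 83/12*e2 - 31/8*e3 - 13/24*e4 - 37/6*e124 - 17/4*e134 + 11/10*e234
Summing the partial products and collecting blades:
Answer: -389/200*e1 - 2219/300*e2 - 14127/2000*e3 + 10303/1200*e4 - 1843/100*e123 + 139/30*e124 - 47/4*e134 + 3969/200*e234


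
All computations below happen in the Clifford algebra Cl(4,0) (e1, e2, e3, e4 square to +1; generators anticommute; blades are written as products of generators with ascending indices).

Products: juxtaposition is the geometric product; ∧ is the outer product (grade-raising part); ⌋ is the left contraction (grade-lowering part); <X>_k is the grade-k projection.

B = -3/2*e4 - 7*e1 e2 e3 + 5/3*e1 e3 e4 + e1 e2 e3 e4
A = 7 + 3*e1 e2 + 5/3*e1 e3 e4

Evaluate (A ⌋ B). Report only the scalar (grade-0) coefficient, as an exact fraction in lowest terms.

step 1: -25/9 - 5/3*e2 + 21*e3 - 21/2*e4 - 3*e3 e4 - 49*e1 e2 e3 + 35/3*e1 e3 e4 + 7*e1 e2 e3 e4
Answer: -25/9


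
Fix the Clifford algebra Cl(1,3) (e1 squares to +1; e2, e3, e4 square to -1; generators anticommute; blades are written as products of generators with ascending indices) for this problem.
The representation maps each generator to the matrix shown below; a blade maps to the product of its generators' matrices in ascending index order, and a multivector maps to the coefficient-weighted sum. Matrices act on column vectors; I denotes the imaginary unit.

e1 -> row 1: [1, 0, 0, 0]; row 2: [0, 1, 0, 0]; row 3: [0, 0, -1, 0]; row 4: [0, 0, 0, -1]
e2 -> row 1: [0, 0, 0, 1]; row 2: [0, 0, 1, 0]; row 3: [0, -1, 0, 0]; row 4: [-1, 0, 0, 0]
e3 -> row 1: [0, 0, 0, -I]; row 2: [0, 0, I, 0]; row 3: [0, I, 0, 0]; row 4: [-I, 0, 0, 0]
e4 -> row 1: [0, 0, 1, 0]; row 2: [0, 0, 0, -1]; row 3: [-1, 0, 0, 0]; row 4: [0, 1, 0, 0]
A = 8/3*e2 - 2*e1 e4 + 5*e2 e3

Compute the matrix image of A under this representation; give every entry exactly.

Bivector images (products of the table entries): rho(e1 e4) = rho(e1)rho(e4) = row 1: [0, 0, 1, 0]; row 2: [0, 0, 0, -1]; row 3: [1, 0, 0, 0]; row 4: [0, -1, 0, 0]; rho(e2 e3) = rho(e2)rho(e3) = row 1: [-I, 0, 0, 0]; row 2: [0, I, 0, 0]; row 3: [0, 0, -I, 0]; row 4: [0, 0, 0, I].
M = (8/3)*rho(e2) + (-2)*rho(e1 e4) + (5)*rho(e2 e3), summed entrywise:
Answer: row 1: [-5*I, 0, -2, 8/3]; row 2: [0, 5*I, 8/3, 2]; row 3: [-2, -8/3, -5*I, 0]; row 4: [-8/3, 2, 0, 5*I]


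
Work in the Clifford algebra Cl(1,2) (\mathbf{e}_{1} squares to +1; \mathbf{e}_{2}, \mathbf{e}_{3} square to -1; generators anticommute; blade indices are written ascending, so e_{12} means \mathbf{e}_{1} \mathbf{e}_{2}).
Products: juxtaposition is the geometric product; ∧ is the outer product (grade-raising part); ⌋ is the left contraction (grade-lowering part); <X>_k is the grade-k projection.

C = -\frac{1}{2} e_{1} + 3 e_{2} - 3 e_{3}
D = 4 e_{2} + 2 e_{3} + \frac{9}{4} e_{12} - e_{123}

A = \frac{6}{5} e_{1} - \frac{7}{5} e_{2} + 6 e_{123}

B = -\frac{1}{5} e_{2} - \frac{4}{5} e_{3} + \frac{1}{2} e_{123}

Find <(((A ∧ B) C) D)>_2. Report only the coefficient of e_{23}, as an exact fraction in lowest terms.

step 1: -\frac{6}{25} e_{12} - \frac{24}{25} e_{13} + \frac{28}{25} e_{23}
step 2: -\frac{54}{25} e_{1} + \frac{81}{25} e_{2} + \frac{72}{25} e_{3} + \frac{76}{25} e_{123}
step 3: -\frac{392}{25} + \frac{729}{100} e_{1} - \frac{243}{50} e_{2} + \frac{171}{25} e_{3} - \frac{296}{25} e_{12} + \frac{23}{5} e_{13} - \frac{72}{25} e_{23} + \frac{162}{25} e_{123}
step 4: -\frac{296}{25} e_{12} + \frac{23}{5} e_{13} - \frac{72}{25} e_{23}
Answer: -\frac{72}{25}


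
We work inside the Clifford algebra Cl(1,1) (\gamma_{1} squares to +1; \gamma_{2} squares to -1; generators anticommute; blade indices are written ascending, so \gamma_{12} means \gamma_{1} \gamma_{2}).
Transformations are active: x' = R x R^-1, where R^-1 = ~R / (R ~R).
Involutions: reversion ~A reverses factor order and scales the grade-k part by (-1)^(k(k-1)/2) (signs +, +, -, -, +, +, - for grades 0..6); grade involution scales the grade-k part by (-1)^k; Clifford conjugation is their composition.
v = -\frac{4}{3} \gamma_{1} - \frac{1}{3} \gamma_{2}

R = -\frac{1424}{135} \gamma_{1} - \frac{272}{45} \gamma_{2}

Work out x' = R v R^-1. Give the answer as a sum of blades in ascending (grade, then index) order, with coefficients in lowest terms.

~R = -\frac{1424}{135} \gamma_{1} - \frac{272}{45} \gamma_{2}, and R ~R = \frac{272384}{3645}, so R^-1 = ~R / (\frac{272384}{3645}).
R v = \frac{976}{81} - \frac{368}{81} \gamma_{12}
Answer: -\frac{3301}{1596} \gamma_{1} - \frac{2579}{1596} \gamma_{2}


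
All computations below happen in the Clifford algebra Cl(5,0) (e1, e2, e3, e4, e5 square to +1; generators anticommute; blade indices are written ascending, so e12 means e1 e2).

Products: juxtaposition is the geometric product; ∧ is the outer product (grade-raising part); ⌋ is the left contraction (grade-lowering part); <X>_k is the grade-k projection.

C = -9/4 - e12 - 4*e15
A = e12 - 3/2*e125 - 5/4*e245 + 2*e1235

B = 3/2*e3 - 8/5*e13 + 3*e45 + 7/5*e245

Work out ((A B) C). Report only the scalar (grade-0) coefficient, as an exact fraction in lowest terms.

step 1: 7/4 + 15/4*e2 - 21/10*e14 + 8/5*e23 - 16/5*e25 + 3/2*e123 + 9/2*e124 - 3*e125 - 14/5*e134 + 7/5*e145 - 12/5*e235 - 6*e1234 + 9/4*e1235 + 3*e1245 - 15/8*e2345 - 2*e12345
step 2: -63/16 + 15/4*e1 + 57/16*e2 + 3/2*e3 - 11/10*e4 - 3*e5 + 221/20*e12 + 8/5*e13 + 189/40*e14 - 51/5*e15 + 27/5*e23 + 141/10*e24 + 36/5*e25 - 6*e34 + 9/4*e35 - 27/5*e45 - 519/40*e123 - 81/8*e124 + 87/4*e125 + 63/10*e134 - 12/5*e135 - 63/20*e145 + 54/5*e234 - 3/5*e235 - 97/5*e245 + 46/5*e345 + 21*e1234 - 917/80*e1235 - 27/4*e1245 - 15/8*e1345 - 633/32*e2345 + 9/2*e12345
Answer: -63/16


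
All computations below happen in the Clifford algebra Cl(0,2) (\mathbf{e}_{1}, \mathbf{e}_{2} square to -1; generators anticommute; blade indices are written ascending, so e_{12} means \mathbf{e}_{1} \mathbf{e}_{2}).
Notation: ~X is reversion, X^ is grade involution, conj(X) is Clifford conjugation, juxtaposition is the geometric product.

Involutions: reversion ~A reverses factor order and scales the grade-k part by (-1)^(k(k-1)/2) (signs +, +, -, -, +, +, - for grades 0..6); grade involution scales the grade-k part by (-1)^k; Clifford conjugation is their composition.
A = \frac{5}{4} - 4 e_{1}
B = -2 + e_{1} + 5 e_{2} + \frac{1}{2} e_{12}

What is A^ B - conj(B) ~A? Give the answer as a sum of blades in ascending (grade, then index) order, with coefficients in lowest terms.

first term: -\frac{13}{2} - \frac{27}{4} e_{1} + \frac{17}{4} e_{2} + \frac{165}{8} e_{12}
second term: -\frac{13}{2} + \frac{27}{4} e_{1} - \frac{17}{4} e_{2} - \frac{165}{8} e_{12}
Answer: -\frac{27}{2} e_{1} + \frac{17}{2} e_{2} + \frac{165}{4} e_{12}


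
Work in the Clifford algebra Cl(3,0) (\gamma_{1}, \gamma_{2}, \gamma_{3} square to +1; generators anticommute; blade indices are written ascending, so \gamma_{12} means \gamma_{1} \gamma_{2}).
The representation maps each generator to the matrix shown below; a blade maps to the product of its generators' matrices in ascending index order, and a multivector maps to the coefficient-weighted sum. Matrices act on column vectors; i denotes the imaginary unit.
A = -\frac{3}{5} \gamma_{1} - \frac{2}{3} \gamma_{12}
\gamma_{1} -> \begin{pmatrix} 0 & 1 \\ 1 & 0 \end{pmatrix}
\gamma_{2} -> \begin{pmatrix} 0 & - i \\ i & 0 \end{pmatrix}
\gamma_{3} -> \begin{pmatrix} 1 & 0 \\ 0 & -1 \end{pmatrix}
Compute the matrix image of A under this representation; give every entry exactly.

Bivector images (products of the table entries): rho(\gamma_{12}) = rho(\gamma_{1})rho(\gamma_{2}) = \begin{pmatrix} i & 0 \\ 0 & - i \end{pmatrix}.
M = (-\frac{3}{5})*rho(\gamma_{1}) + (-\frac{2}{3})*rho(\gamma_{12}), summed entrywise:
Answer: \begin{pmatrix} - \frac{2 i}{3} & - \frac{3}{5} \\ - \frac{3}{5} & \frac{2 i}{3} \end{pmatrix}


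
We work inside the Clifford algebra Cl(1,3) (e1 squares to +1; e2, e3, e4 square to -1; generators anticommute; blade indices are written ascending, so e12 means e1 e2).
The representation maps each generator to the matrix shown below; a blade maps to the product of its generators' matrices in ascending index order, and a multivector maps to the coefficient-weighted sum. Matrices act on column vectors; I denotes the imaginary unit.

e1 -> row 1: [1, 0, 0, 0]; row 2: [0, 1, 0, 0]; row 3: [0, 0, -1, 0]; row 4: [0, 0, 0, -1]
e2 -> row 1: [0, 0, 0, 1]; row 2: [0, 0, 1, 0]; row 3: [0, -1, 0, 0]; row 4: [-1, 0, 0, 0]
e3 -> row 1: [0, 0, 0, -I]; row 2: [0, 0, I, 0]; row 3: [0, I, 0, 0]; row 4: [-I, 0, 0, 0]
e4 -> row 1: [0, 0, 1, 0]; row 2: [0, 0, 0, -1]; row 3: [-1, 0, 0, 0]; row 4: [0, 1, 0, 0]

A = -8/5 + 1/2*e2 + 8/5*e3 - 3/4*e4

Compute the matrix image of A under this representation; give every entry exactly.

M = (-8/5)*1 + (1/2)*rho(e2) + (8/5)*rho(e3) + (-3/4)*rho(e4), summed entrywise (1 is the identity matrix):
Answer: row 1: [-8/5, 0, -3/4, 1/2 - 8*I/5]; row 2: [0, -8/5, 1/2 + 8*I/5, 3/4]; row 3: [3/4, -1/2 + 8*I/5, -8/5, 0]; row 4: [-1/2 - 8*I/5, -3/4, 0, -8/5]


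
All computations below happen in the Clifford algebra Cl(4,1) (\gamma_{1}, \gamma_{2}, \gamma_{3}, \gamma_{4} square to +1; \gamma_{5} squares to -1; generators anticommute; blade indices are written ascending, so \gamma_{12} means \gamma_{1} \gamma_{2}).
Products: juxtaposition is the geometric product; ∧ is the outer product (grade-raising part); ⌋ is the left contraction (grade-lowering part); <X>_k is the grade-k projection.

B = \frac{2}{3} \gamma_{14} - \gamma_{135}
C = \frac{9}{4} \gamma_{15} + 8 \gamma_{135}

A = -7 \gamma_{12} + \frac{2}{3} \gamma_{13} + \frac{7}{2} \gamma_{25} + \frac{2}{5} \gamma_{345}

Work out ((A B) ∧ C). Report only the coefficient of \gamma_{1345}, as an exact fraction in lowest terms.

step 1: \frac{2}{3} \gamma_{5} - \frac{2}{5} \gamma_{14} + \frac{14}{3} \gamma_{24} - \frac{4}{9} \gamma_{34} - \frac{7}{2} \gamma_{123} + \frac{4}{15} \gamma_{135} - 7 \gamma_{235} - \frac{7}{3} \gamma_{1245}
step 2: \frac{21}{2} \gamma_{1245} - \gamma_{1345} - \frac{112}{3} \gamma_{12345}
Answer: -1


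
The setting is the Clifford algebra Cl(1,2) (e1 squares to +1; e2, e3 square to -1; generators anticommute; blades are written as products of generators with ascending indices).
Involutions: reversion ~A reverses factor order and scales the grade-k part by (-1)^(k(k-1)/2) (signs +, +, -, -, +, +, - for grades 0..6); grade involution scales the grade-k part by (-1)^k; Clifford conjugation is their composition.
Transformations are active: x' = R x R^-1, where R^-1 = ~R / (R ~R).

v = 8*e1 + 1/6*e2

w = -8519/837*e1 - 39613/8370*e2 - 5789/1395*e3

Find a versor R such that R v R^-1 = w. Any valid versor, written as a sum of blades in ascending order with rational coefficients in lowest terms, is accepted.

Take R = v + w = -1823/837*e1 - 19109/4185*e2 - 5789/1395*e3. Because q(v) = q(w) = 2303/36, conjugation by R sends v exactly to w.
Answer: -1823/837*e1 - 19109/4185*e2 - 5789/1395*e3


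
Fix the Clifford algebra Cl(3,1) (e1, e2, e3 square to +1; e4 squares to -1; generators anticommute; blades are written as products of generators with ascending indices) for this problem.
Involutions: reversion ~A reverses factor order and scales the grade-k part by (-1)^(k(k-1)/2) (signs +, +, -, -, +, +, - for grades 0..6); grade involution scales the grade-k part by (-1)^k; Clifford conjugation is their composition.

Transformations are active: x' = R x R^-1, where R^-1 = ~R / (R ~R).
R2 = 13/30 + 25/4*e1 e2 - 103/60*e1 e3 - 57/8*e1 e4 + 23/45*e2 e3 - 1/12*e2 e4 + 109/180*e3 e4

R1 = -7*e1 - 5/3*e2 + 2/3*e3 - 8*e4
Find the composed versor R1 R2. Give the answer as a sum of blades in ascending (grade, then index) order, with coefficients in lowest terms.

Distribute over the terms of R1 (each basis-blade product reordered to ascending indices, repeated generators contracted through their squares):
(-7*e1) R2 = -91/30*e1 - 175/4*e2 + 721/60*e3 + 399/8*e4 - 161/45*e1 e2 e3 + 7/12*e1 e2 e4 - 763/180*e1 e3 e4
(-5/3*e2) R2 = 125/12*e1 - 13/18*e2 - 23/27*e3 + 5/36*e4 - 103/36*e1 e2 e3 - 95/8*e1 e2 e4 - 109/108*e2 e3 e4
(2/3*e3) R2 = 103/90*e1 - 46/135*e2 + 13/45*e3 + 109/270*e4 + 25/6*e1 e2 e3 + 19/4*e1 e3 e4 + 1/18*e2 e3 e4
(-8*e4) R2 = 57*e1 + 2/3*e2 - 218/45*e3 - 52/15*e4 - 50*e1 e2 e4 + 206/15*e1 e3 e4 - 184/45*e2 e3 e4
Summing the partial products and collecting blades:
Answer: 2359/36*e1 - 23839/540*e2 + 3569/540*e3 + 50707/1080*e4 - 409/180*e1 e2 e3 - 1471/24*e1 e2 e4 + 641/45*e1 e3 e4 - 2723/540*e2 e3 e4


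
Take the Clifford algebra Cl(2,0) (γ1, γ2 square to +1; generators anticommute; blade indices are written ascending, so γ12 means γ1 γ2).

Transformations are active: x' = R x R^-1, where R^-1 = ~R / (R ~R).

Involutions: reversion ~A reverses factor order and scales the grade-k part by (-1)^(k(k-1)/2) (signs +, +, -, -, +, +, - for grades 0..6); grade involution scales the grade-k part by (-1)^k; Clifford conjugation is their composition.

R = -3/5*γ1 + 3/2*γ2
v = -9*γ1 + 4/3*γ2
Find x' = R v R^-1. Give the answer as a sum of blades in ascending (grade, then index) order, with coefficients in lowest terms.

~R = -3/5*γ1 + 3/2*γ2, and R ~R = 261/100, so R^-1 = ~R / (261/100).
R v = 37/5 + 127/10*γ12
Answer: 487/87*γ1 + 208/29*γ2


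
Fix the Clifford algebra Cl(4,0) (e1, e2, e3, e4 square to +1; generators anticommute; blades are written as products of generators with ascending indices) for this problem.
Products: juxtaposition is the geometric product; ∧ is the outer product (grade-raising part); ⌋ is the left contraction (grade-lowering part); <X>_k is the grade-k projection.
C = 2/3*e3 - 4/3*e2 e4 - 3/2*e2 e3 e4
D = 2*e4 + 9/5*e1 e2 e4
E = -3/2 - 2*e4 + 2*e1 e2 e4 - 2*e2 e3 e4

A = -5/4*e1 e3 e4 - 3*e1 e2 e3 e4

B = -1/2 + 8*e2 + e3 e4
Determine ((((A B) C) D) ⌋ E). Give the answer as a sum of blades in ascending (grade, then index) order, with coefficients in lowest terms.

step 1: 5/4*e1 + 3*e1 e2 - 187/8*e1 e3 e4 - 17/2*e1 e2 e3 e4
step 2: -51/4*e1 - 561/16*e1 e2 + 73/6*e1 e3 + 139/12*e1 e4 + 199/6*e1 e2 e3 + 4*e1 e2 e4 - 9/2*e1 e3 e4 - 15/8*e1 e2 e3 e4
step 3: -36/5 + 139/6*e1 + 417/20*e2 + 27/8*e3 + 5049/80*e4 + 8*e1 e2 - 9*e1 e3 - 51/2*e1 e4 - 81/10*e2 e3 - 459/20*e2 e4 - 597/10*e3 e4 - 15/4*e1 e2 e3 - 561/8*e1 e2 e4 + 73/3*e1 e3 e4 + 219/10*e2 e3 e4 + 199/3*e1 e2 e3 e4
step 4: 549/8 + 459/10*e1 - 852/5*e2 + 459/10*e3 - 89/5*e4 + 5049/40*e1 e2 - 417/10*e1 e4 - 5049/40*e2 e3 + 637/12*e2 e4 - 417/10*e3 e4 - 72/5*e1 e2 e4 + 72/5*e2 e3 e4
Answer: 549/8 + 459/10*e1 - 852/5*e2 + 459/10*e3 - 89/5*e4 + 5049/40*e1 e2 - 417/10*e1 e4 - 5049/40*e2 e3 + 637/12*e2 e4 - 417/10*e3 e4 - 72/5*e1 e2 e4 + 72/5*e2 e3 e4


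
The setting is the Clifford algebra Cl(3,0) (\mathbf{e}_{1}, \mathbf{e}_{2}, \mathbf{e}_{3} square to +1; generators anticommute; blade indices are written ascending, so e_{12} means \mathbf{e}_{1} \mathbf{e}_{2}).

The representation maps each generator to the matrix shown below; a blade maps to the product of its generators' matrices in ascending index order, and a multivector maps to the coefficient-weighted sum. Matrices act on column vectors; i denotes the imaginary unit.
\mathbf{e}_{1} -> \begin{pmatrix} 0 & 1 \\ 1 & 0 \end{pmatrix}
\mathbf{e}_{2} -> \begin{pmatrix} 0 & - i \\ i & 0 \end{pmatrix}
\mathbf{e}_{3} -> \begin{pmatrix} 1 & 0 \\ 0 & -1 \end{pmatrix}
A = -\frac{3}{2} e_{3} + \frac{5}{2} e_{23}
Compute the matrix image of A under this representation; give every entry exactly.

Bivector images (products of the table entries): rho(e_{23}) = rho(\mathbf{e}_{2})rho(\mathbf{e}_{3}) = \begin{pmatrix} 0 & i \\ i & 0 \end{pmatrix}.
M = (-\frac{3}{2})*rho(e_{3}) + (\frac{5}{2})*rho(e_{23}), summed entrywise:
Answer: \begin{pmatrix} - \frac{3}{2} & \frac{5 i}{2} \\ \frac{5 i}{2} & \frac{3}{2} \end{pmatrix}


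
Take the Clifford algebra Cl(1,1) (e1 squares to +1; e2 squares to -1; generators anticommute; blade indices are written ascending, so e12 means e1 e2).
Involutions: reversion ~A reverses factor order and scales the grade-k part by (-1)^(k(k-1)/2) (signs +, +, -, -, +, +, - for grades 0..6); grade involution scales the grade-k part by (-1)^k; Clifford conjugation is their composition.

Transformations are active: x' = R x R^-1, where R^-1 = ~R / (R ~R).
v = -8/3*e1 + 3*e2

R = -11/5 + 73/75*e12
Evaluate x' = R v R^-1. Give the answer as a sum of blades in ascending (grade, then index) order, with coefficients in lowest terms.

~R = -11/5 - 73/75*e12, and R ~R = 21896/5625, so R^-1 = ~R / (21896/5625).
R v = 221/75*e1 - 901/225*e2
Answer: -1283/1932*e1 + 983/644*e2


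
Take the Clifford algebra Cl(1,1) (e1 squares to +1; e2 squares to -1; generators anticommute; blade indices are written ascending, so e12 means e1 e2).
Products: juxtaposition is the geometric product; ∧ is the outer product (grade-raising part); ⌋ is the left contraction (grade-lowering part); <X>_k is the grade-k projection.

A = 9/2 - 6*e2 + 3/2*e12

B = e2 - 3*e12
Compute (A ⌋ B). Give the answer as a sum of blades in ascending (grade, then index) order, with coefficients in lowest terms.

step 1: 3/2 + 18*e1 + 9/2*e2 - 27/2*e12
Answer: 3/2 + 18*e1 + 9/2*e2 - 27/2*e12


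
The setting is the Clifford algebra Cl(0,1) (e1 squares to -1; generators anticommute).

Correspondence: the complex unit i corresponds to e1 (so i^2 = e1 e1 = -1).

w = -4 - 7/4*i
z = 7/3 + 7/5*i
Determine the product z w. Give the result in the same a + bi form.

In blades: z = 7/3 + 7/5*e1, w = -4 - 7/4*e1.
Distribute z over w term by term (generator squares from the signature, products reordered to ascending indices): (7/3)*w = -28/3 - 49/12*e1; (7/5*e1)*w = 49/20 - 28/5*e1.
Sum: -413/60 - 581/60*e1; translating back through the correspondence:
Answer: -413/60 - 581/60*i


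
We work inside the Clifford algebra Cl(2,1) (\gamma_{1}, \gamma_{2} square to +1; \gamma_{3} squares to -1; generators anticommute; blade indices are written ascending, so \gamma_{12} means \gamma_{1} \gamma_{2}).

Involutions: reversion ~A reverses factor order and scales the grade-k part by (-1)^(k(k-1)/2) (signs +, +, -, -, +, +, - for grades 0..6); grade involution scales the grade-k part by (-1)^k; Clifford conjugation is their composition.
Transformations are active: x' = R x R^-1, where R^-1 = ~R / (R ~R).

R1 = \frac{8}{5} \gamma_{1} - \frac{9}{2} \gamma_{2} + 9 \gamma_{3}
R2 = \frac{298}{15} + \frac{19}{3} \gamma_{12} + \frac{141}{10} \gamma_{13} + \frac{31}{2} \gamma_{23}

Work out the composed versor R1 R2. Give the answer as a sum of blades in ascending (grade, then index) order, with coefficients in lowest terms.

Distribute over the terms of R1 (each basis-blade product reordered to ascending indices, repeated generators contracted through their squares):
(\frac{8}{5} \gamma_{1}) R2 = \frac{2384}{75} \gamma_{1} + \frac{152}{15} \gamma_{2} + \frac{564}{25} \gamma_{3} + \frac{124}{5} \gamma_{123}
(-\frac{9}{2} \gamma_{2}) R2 = \frac{57}{2} \gamma_{1} - \frac{447}{5} \gamma_{2} - \frac{279}{4} \gamma_{3} + \frac{1269}{20} \gamma_{123}
(9 \gamma_{3}) R2 = \frac{1269}{10} \gamma_{1} + \frac{279}{2} \gamma_{2} + \frac{894}{5} \gamma_{3} + 57 \gamma_{123}
Summing the partial products and collecting blades:
Answer: \frac{14039}{75} \gamma_{1} + \frac{1807}{30} \gamma_{2} + \frac{13161}{100} \gamma_{3} + \frac{581}{4} \gamma_{123}


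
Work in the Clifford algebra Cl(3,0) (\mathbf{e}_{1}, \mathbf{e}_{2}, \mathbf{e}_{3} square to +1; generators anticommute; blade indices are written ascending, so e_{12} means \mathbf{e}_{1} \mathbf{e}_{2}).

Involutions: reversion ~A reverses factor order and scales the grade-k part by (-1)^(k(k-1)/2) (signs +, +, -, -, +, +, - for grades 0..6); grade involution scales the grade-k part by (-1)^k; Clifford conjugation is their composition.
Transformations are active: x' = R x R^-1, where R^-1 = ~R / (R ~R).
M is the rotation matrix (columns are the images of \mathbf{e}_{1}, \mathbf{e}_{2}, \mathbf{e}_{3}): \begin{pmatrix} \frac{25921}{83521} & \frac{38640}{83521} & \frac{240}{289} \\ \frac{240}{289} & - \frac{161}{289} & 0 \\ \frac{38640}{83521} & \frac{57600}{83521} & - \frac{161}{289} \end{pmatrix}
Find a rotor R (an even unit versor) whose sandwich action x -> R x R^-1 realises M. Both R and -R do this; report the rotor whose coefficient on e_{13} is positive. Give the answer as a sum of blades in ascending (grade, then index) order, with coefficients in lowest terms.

Method: write R = a + b12*e_{12} + b13*e_{13} + b23*e_{23} with a^2 + b12^2 + b13^2 + b23^2 = 1 (so R^-1 = ~R). Expanding the columns R e_j ~R gives tr M = 4a^2 - 1 and, from the antisymmetric part, M21 - M12 = -4a*b12, M13 - M31 = 4a*b13, M32 - M23 = -4a*b23.
Here tr M = -\frac{67137}{83521}, so a^2 = (1 + tr M)/4 = \frac{4096}{83521} and a = ±\frac{64}{289}. Taking a = \frac{64}{289}: M21 - M12 = \frac{30720}{83521}, M13 - M31 = \frac{30720}{83521}, M32 - M23 = \frac{57600}{83521}, giving b12 = -\frac{120}{289}, b13 = \frac{120}{289}, b23 = -\frac{225}{289}, i.e. R = \frac{64}{289} - \frac{120}{289} e_{12} + \frac{120}{289} e_{13} - \frac{225}{289} e_{23}.
Its e_{13} coefficient is already positive.
Answer: \frac{64}{289} - \frac{120}{289} e_{12} + \frac{120}{289} e_{13} - \frac{225}{289} e_{23}. Uniqueness: Spin(3) -> SO(3) maps R and -R to the same rotation of trace -\frac{67137}{83521}; fixing the sign of the e_{13} coefficient removes the ambiguity.


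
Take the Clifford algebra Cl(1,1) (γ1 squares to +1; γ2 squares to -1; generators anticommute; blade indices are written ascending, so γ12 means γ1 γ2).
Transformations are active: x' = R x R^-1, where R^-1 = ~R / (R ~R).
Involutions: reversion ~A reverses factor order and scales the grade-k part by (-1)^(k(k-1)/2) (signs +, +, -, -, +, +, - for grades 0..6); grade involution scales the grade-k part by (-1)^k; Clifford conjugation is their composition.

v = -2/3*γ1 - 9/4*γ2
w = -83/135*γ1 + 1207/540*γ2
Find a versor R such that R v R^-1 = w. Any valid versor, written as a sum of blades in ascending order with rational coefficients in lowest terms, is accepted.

Since q(v) = q(w) = -665/144, the sum R = v + w = -173/135*γ1 - 2/135*γ2 does the job whenever invertible.
Answer: -173/135*γ1 - 2/135*γ2


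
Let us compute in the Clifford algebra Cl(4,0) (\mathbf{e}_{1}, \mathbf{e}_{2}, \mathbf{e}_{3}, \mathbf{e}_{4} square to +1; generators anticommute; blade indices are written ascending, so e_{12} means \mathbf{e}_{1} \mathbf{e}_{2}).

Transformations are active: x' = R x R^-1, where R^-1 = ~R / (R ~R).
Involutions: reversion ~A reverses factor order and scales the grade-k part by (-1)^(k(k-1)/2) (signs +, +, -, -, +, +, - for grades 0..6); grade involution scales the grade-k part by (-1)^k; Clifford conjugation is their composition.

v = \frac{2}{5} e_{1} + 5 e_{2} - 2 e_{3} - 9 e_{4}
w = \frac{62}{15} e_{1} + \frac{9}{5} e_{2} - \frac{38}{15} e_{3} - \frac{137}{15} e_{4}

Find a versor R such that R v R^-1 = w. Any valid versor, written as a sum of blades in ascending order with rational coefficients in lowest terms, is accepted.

R = v + w = \frac{68}{15} e_{1} + \frac{34}{5} e_{2} - \frac{68}{15} e_{3} - \frac{272}{15} e_{4} works: the equal norms (\frac{2754}{25}) guarantee its sandwich swaps v into w.
Answer: \frac{68}{15} e_{1} + \frac{34}{5} e_{2} - \frac{68}{15} e_{3} - \frac{272}{15} e_{4}


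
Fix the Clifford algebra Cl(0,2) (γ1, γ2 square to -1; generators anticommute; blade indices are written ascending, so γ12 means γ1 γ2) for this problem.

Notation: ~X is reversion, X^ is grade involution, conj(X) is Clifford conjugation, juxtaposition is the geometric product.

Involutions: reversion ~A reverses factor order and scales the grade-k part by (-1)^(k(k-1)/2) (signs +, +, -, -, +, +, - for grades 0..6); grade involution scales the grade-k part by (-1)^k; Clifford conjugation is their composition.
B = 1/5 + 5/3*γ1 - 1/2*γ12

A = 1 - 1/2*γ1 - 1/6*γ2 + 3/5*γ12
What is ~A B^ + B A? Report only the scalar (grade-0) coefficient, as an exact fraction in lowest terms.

first term: -14/15 - 101/60*γ1 + 43/60*γ2 - 202/225*γ12
second term: 4/3 + 89/60*γ1 - 47/60*γ2 - 148/225*γ12
Answer: 2/5


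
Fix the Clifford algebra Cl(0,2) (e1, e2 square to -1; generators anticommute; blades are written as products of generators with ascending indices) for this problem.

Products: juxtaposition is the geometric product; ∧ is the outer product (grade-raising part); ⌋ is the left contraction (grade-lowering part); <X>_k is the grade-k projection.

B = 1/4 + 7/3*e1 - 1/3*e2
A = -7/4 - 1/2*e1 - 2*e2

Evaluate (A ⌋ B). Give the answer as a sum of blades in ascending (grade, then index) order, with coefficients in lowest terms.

step 1: 1/16 - 49/12*e1 + 7/12*e2
Answer: 1/16 - 49/12*e1 + 7/12*e2


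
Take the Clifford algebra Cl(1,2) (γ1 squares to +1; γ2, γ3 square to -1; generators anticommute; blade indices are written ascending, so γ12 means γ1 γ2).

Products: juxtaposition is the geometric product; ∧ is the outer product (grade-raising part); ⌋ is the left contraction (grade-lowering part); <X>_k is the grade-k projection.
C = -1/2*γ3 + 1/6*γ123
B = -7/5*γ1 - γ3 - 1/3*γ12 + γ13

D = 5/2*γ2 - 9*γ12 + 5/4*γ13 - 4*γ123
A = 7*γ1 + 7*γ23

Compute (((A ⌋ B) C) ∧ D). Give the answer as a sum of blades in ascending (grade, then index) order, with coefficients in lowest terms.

step 1: -49/5 - 7/3*γ2 + 7*γ3
step 2: 7/2 + 49/10*γ3 - 7/6*γ12 - 7/18*γ13 + 7/6*γ23 - 49/30*γ123
step 3: 35/4*γ2 - 63/2*γ12 + 35/8*γ13 - 49/4*γ23 - 10283/180*γ123
Answer: 35/4*γ2 - 63/2*γ12 + 35/8*γ13 - 49/4*γ23 - 10283/180*γ123


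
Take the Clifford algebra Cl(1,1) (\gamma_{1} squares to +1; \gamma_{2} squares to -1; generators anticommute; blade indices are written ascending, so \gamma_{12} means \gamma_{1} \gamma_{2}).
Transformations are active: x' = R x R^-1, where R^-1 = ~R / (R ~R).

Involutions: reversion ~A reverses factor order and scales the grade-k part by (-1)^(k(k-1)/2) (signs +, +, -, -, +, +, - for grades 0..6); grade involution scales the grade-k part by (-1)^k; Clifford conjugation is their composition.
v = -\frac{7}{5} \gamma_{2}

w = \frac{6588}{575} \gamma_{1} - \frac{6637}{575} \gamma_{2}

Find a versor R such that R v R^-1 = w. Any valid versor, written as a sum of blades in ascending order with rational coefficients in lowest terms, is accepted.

Why this works: both vectors square to -\frac{49}{25}, so q(v) = q(w) and R = v + w = \frac{6588}{575} \gamma_{1} - \frac{7442}{575} \gamma_{2} carries v to w — its own direction survives, the complement (v - w)/2 flips.
Answer: \frac{6588}{575} \gamma_{1} - \frac{7442}{575} \gamma_{2}


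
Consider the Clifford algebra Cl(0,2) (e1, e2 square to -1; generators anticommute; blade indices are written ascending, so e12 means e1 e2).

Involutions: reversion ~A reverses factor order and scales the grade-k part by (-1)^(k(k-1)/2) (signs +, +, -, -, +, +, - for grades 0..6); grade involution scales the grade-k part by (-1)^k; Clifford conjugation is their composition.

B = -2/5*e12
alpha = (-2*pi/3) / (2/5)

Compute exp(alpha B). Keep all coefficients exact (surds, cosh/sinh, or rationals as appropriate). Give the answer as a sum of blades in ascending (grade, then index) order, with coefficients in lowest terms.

B^2 = (-2/5)^2*(e12)^2 = 4/25*(-1) = -4/25 (a basis 2-blade squares to minus the product of its generators' squares).
B^2 = -4/25 — B^2 < 0, so the exponential closes trigonometrically: l = 2/5, alpha*l = -2*pi/3, so exp(alpha B) = cos(-2*pi/3) + (sin(-2*pi/3)/(2/5))*B = -1/2 + (-5*sqrt(3)/4)*B.
Answer: -1/2 + sqrt(3)/2*e12


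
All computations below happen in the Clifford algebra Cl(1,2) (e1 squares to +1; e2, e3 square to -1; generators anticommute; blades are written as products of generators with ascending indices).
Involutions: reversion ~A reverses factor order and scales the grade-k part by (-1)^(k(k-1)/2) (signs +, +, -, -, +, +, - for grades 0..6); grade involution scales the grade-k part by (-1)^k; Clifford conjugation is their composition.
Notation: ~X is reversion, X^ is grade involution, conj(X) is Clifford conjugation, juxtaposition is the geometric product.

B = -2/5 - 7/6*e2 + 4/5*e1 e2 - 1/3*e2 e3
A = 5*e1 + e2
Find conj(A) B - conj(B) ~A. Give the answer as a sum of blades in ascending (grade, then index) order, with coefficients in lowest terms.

first term: -7/6 + 6/5*e1 - 18/5*e2 - 1/3*e3 + 35/6*e1 e2 + 5/3*e1 e2 e3
second term: -7/6 - 6/5*e1 + 18/5*e2 + 1/3*e3 - 35/6*e1 e2 + 5/3*e1 e2 e3
Answer: 12/5*e1 - 36/5*e2 - 2/3*e3 + 35/3*e1 e2


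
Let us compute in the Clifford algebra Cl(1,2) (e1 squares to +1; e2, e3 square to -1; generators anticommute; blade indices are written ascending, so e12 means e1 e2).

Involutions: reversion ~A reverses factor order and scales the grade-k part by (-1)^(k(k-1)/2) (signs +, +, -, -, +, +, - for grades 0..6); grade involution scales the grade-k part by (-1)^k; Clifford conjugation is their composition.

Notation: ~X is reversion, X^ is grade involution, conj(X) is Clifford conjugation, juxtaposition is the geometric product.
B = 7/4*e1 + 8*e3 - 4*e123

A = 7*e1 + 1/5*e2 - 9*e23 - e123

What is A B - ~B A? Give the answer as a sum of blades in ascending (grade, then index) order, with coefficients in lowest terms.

first term: 33/4 - 36*e1 + 72*e2 + 153/20*e12 + 276/5*e13 - 563/20*e23 - 63/4*e123
second term: 65/4 + 36*e1 - 72*e2 + 167/20*e12 - 276/5*e13 + 493/20*e23 - 63/4*e123
Answer: -8 - 72*e1 + 144*e2 - 7/10*e12 + 552/5*e13 - 264/5*e23


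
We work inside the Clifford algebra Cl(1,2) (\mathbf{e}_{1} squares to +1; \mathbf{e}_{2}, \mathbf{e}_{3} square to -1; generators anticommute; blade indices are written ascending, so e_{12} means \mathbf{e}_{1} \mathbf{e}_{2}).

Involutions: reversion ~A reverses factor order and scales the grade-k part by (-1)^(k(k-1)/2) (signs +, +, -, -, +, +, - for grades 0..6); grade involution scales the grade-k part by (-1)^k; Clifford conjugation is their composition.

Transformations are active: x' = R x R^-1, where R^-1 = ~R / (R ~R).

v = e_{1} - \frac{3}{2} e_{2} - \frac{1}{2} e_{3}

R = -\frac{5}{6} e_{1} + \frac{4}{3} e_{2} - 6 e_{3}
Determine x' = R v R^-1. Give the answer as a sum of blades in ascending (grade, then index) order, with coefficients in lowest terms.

~R = -\frac{5}{6} e_{1} + \frac{4}{3} e_{2} - 6 e_{3}, and R ~R = -\frac{445}{12}, so R^-1 = ~R / (-\frac{445}{12}).
R v = -\frac{11}{6} - \frac{1}{12} e_{12} + \frac{77}{12} e_{13} - \frac{29}{3} e_{23}
Answer: -\frac{289}{267} e_{1} + \frac{4357}{2670} e_{2} - \frac{83}{890} e_{3}


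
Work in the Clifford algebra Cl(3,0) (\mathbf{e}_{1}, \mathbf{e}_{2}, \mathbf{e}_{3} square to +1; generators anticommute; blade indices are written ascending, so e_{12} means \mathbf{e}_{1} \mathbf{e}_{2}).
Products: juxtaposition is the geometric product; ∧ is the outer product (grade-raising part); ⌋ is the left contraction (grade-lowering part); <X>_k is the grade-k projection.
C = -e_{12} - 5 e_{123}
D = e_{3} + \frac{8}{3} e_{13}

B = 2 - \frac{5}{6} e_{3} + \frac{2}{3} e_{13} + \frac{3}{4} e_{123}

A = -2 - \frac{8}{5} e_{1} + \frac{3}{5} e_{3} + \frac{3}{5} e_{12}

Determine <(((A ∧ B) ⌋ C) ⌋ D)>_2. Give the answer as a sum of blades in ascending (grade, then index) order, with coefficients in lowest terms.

step 1: -4 - \frac{16}{5} e_{1} + \frac{43}{15} e_{3} + \frac{6}{5} e_{12} - 2 e_{123}
step 2: -\frac{44}{5} + \frac{16}{5} e_{2} + 6 e_{3} - \frac{31}{3} e_{12} + 16 e_{23} + 20 e_{123}
step 3: 6 - 16 e_{1} - \frac{44}{5} e_{3} - \frac{352}{15} e_{13}
step 4: -\frac{352}{15} e_{13}
Answer: -\frac{352}{15} e_{13}


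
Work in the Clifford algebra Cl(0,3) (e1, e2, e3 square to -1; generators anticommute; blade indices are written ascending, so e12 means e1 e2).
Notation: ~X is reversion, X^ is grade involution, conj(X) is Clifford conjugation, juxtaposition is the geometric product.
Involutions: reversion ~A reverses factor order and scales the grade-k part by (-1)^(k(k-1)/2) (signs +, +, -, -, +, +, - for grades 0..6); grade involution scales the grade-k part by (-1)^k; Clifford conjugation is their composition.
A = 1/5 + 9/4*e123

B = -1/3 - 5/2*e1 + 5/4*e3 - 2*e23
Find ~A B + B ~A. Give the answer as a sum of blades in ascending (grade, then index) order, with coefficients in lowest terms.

first term: -1/15 - 5*e1 + 1/4*e3 + 45/16*e12 - 241/40*e23 + 3/4*e123
second term: -1/15 - 5*e1 + 1/4*e3 + 45/16*e12 - 241/40*e23 + 3/4*e123
Answer: -2/15 - 10*e1 + 1/2*e3 + 45/8*e12 - 241/20*e23 + 3/2*e123


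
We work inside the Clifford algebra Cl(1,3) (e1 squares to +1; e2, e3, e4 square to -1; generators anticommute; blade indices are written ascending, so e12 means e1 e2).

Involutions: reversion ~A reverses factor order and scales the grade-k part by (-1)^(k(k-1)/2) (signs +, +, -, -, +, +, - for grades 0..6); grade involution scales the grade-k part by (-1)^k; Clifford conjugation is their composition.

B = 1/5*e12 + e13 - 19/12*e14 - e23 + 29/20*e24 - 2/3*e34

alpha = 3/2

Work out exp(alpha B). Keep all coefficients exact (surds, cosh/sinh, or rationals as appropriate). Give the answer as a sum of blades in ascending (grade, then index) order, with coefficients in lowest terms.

B^2 term by term: the squares give (1/5)^2*(e12)^2 + (1)^2*(e13)^2 + (-19/12)^2*(e14)^2 + (-1)^2*(e23)^2 + (29/20)^2*(e24)^2 + (-2/3)^2*(e34)^2 = 1/25*(+1) + 1*(+1) + 361/144*(+1) + 1*(-1) + 841/400*(-1) + 4/9*(-1) = 0 (each basis 2-blade squares to minus the product of its generators' squares); cross terms between blades sharing an index anticommute and cancel; the commuting (index-disjoint) pairs give grade-4 terms 2*c*c'*(blade product), which cancel blade by blade — e1234: -4/15 - 29/10 + 19/6 = 0 — confirming B is simple. So B^2 = 0.
B^2 = 0, hence only two terms survive: exp(alpha B) = 1 + alpha B (parabolic case).
Answer: 1 + 3/10*e12 + 3/2*e13 - 19/8*e14 - 3/2*e23 + 87/40*e24 - e34


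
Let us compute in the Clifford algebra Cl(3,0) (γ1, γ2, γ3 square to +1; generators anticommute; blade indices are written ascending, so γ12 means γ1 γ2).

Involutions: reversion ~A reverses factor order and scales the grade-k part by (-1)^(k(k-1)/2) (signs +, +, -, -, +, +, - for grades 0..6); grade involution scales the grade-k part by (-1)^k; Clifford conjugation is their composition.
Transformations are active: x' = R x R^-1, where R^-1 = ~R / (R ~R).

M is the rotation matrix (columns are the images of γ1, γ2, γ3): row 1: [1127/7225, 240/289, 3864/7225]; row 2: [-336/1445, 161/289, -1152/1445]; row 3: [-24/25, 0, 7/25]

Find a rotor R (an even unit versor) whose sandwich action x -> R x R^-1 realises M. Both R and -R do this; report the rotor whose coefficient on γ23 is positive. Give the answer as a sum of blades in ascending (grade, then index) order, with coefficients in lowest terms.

Method: write R = a + b12*γ12 + b13*γ13 + b23*γ23 with a^2 + b12^2 + b13^2 + b23^2 = 1 (so R^-1 = ~R). Expanding the columns R e_j ~R gives tr M = 4a^2 - 1 and, from the antisymmetric part, M21 - M12 = -4a*b12, M13 - M31 = 4a*b13, M32 - M23 = -4a*b23.
Here tr M = 287/289, so a^2 = (1 + tr M)/4 = 144/289 and a = ±12/17. Taking a = 12/17: M21 - M12 = -1536/1445, M13 - M31 = 432/289, M32 - M23 = 1152/1445, giving b12 = 32/85, b13 = 9/17, b23 = -24/85, i.e. R = 12/17 + 32/85*γ12 + 9/17*γ13 - 24/85*γ23.
Its γ23 coefficient is negative, so report the other preimage -R.
Answer: -12/17 - 32/85*γ12 - 9/17*γ13 + 24/85*γ23. Key observation: the double cover Spin(3) -> SO(3) sends R and -R to the same matrix (trace 287/289 here), so the stated sign of the γ23 coefficient is what selects one sheet.


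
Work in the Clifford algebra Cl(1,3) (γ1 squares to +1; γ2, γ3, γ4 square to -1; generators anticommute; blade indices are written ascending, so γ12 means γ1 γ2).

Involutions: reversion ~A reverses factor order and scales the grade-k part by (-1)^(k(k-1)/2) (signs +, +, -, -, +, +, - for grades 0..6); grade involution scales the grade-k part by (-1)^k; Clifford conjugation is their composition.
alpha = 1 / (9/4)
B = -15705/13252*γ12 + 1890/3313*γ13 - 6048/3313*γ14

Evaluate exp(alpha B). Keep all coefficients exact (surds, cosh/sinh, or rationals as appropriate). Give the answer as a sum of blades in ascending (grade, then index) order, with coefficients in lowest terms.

B^2 term by term: the squares give (-15705/13252)^2*(γ12)^2 + (1890/3313)^2*(γ13)^2 + (-6048/3313)^2*(γ14)^2 = 246647025/175615504*(+1) + 3572100/10975969*(+1) + 36578304/10975969*(+1) = 81/16 (each basis 2-blade squares to minus the product of its generators' squares); cross terms between blades sharing an index anticommute and cancel. So B^2 = 81/16.
B^2 = 81/16 — since the square is positive, the closed form is hyperbolic: l = 9/4, alpha*l = 1, so exp(alpha B) = cosh(1) + (sinh(1)/(9/4))*B = cosh(1) + (4*sinh(1)/9)*B.
Answer: cosh(1) - 1745*sinh(1)/3313*γ12 + 840*sinh(1)/3313*γ13 - 2688*sinh(1)/3313*γ14


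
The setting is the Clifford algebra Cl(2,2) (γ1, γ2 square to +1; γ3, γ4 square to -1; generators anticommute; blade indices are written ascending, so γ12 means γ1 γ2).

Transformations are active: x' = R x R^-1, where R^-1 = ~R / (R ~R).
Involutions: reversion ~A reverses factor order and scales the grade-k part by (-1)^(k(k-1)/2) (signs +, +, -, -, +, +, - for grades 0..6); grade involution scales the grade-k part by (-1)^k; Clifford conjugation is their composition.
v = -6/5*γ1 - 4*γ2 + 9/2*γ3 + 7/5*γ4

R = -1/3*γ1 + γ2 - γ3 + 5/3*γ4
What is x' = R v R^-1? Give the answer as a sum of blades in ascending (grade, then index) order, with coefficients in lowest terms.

~R = -1/3*γ1 + γ2 - γ3 + 5/3*γ4, and R ~R = -8/3, so R^-1 = ~R / (-8/3).
R v = -43/30 + 38/15*γ12 - 27/10*γ13 + 23/15*γ14 + 1/2*γ23 + 121/15*γ24 - 89/10*γ34
Answer: 101/120*γ1 + 203/40*γ2 - 223/40*γ3 + 47/120*γ4


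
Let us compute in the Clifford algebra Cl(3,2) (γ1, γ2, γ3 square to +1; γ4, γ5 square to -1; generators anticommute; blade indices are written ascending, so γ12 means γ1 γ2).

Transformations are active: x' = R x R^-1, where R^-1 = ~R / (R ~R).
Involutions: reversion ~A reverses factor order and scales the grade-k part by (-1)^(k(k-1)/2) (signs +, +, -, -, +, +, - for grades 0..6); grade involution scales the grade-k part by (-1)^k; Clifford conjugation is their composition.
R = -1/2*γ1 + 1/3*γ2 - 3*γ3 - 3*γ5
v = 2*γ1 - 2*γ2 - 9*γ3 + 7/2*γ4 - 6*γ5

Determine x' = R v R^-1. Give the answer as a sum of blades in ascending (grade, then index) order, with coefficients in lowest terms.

~R = -1/2*γ1 + 1/3*γ2 - 3*γ3 - 3*γ5, and R ~R = 13/36, so R^-1 = ~R / (13/36).
R v = 22/3 + 1/3*γ12 + 21/2*γ13 - 7/4*γ14 + 9*γ15 - 9*γ23 + 7/6*γ24 - 8*γ25 - 21/2*γ34 - 9*γ35 + 21/2*γ45
Answer: -290/13*γ1 + 202/13*γ2 - 1467/13*γ3 - 7/2*γ4 - 1506/13*γ5


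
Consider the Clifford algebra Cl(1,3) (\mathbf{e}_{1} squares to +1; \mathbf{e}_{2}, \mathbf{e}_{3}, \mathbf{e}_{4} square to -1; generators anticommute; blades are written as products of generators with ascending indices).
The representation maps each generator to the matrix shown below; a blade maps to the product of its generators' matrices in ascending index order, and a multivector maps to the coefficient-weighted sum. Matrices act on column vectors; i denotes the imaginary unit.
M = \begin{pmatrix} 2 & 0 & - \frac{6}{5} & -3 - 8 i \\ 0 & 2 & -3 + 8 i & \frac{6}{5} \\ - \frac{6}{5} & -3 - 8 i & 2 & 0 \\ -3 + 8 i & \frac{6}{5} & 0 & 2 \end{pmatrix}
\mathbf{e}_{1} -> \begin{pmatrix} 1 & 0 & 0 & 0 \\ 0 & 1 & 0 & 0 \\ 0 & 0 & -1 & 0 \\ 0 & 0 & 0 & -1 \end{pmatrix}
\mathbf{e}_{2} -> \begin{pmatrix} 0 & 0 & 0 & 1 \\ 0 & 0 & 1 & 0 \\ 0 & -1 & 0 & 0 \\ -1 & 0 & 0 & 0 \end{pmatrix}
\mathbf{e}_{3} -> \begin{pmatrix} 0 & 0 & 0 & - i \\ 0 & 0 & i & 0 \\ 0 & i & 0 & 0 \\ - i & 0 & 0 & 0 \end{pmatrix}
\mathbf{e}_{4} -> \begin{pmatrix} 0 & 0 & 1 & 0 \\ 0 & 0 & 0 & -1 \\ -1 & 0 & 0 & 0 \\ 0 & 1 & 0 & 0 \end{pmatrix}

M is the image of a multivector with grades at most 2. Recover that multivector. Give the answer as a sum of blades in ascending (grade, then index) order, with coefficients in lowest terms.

Method: the blade images are trace-orthogonal — tr(rho(e_A) rho(e_B)^-1) = 4 if A = B and 0 otherwise — and rho(e_A)^-1 = (e_A)^2 * rho(e_A) with (e_A)^2 = +1 or -1, so the coefficient of e_A in the preimage is (e_A)^2 * tr(M rho(e_A))/4.
Nonzero projections over blades of grade <= 2: 1: (1)^2 = +1, tr(M 1) = 8, coefficient 2; e_{1} e_{2}: (e_{1} e_{2})^2 = +1, tr(M rho(e_{1} e_{2})) = -12, coefficient -3; e_{1} e_{3}: (e_{1} e_{3})^2 = +1, tr(M rho(e_{1} e_{3})) = 32, coefficient 8; e_{1} e_{4}: (e_{1} e_{4})^2 = +1, tr(M rho(e_{1} e_{4})) = - \frac{24}{5}, coefficient -\frac{6}{5}. Every other blade of grade <= 2 projects to 0.
Answer: 2 - 3 e_{1} e_{2} + 8 e_{1} e_{3} - \frac{6}{5} e_{1} e_{4}
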